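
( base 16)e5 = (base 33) 6v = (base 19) C1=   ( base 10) 229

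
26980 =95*284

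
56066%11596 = 9682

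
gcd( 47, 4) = 1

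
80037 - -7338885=7418922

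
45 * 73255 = 3296475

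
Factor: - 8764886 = -2^1*13^1*23^1 * 14657^1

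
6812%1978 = 878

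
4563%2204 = 155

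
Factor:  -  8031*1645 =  - 3^1*5^1*7^1 *47^1*2677^1 = - 13210995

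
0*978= 0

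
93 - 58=35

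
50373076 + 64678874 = 115051950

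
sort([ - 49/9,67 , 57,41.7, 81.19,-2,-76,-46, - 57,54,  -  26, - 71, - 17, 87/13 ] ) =[ - 76, - 71,  -  57,-46, - 26 ,-17, - 49/9,-2,87/13 , 41.7,54,57, 67,81.19 ] 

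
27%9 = 0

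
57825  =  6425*9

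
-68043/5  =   - 68043/5 = - 13608.60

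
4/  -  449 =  - 4/449 = - 0.01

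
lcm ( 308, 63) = 2772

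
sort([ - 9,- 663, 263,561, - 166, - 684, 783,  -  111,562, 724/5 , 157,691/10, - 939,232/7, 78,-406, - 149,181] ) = [ - 939, - 684, - 663, - 406,-166, - 149, - 111,-9,232/7,  691/10,78,724/5, 157, 181, 263,561,562, 783]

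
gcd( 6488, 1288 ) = 8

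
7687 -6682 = 1005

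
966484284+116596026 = 1083080310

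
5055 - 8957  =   - 3902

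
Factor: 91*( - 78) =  - 2^1*3^1*7^1 * 13^2 = - 7098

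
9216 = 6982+2234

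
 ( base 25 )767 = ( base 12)2758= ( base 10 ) 4532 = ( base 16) 11B4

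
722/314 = 2+ 47/157 = 2.30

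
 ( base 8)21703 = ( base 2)10001111000011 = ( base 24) flb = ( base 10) 9155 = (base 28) BIR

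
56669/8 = 7083 + 5/8 = 7083.62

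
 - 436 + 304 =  - 132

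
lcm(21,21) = 21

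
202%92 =18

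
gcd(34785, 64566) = 9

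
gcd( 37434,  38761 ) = 1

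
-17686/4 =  -4422 + 1/2 = - 4421.50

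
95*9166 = 870770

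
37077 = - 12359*(  -  3)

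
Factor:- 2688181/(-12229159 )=31^( - 1 ) * 394489^(-1)*2688181^1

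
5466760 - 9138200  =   - 3671440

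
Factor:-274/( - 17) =2^1*17^( - 1)*137^1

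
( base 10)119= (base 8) 167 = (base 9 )142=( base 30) 3t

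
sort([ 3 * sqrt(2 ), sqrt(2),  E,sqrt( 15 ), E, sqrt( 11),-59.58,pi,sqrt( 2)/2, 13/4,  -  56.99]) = [-59.58 ,-56.99 , sqrt(2 ) /2,sqrt( 2), E,E,pi, 13/4, sqrt( 11), sqrt( 15 ),3*sqrt( 2 ) ]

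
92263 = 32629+59634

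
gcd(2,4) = 2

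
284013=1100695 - 816682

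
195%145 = 50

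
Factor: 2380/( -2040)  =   - 2^(  -  1 ) * 3^( - 1 ) * 7^1 = - 7/6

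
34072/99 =34072/99 = 344.16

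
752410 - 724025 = 28385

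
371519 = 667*557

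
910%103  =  86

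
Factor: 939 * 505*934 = 2^1 * 3^1 *5^1*101^1*313^1 *467^1 = 442898130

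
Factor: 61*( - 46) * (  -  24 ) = 67344 = 2^4*3^1*23^1*61^1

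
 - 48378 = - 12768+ - 35610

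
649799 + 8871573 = 9521372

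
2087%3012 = 2087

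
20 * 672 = 13440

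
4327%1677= 973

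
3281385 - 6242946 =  - 2961561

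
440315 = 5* 88063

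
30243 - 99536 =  -69293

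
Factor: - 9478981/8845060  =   -2^(- 2)*5^(-1)*7^( - 1)*63179^( - 1)*9478981^1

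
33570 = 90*373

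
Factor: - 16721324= -2^2*43^1*67^1*1451^1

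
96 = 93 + 3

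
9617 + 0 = 9617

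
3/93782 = 3/93782 = 0.00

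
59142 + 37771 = 96913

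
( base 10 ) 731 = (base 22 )1b5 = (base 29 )P6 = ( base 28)q3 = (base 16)2DB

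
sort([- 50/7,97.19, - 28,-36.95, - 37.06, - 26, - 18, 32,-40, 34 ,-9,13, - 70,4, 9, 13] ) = [ - 70 , - 40, - 37.06, - 36.95, -28,-26 ,  -  18, - 9 ,  -  50/7, 4, 9,13, 13, 32 , 34, 97.19]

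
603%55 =53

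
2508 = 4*627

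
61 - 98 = -37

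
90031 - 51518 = 38513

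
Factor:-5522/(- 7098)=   2761/3549= 3^ ( - 1)*7^( - 1)*11^1 * 13^(-2)*251^1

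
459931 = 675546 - 215615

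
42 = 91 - 49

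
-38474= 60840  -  99314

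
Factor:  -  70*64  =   - 4480 =- 2^7*5^1*7^1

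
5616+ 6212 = 11828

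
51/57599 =51/57599  =  0.00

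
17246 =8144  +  9102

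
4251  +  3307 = 7558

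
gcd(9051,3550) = 1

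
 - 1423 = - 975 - 448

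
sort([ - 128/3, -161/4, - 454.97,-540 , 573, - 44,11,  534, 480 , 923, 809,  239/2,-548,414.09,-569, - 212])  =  [ - 569,-548,-540,-454.97,-212, - 44,-128/3, - 161/4, 11, 239/2, 414.09, 480,534, 573, 809,  923]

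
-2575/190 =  - 515/38= - 13.55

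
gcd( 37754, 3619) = 1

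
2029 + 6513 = 8542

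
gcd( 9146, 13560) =2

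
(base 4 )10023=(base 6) 1123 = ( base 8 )413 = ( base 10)267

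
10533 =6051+4482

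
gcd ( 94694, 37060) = 2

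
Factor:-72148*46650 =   -  3365704200 = - 2^3*3^1*5^2 * 17^1* 311^1 *1061^1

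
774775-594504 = 180271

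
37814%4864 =3766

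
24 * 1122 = 26928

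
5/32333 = 5/32333 = 0.00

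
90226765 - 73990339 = 16236426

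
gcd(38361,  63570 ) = 3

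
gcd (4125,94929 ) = 3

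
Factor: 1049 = 1049^1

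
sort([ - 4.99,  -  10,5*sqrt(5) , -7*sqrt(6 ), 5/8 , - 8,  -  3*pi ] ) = [ - 7*sqrt(6 ) , - 10,  -  3*pi,-8, - 4.99, 5/8 , 5*sqrt(5)]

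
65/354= 65/354 = 0.18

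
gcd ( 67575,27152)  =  1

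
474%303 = 171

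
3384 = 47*72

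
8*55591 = 444728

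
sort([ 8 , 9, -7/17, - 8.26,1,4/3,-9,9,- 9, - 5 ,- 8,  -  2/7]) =[  -  9,  -  9,-8.26,-8, - 5, - 7/17,-2/7, 1, 4/3  ,  8, 9,9]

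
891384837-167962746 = 723422091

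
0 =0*1493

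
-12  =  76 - 88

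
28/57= 28/57 = 0.49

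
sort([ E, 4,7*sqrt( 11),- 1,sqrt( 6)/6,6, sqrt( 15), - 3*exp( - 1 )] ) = [ - 3*exp( - 1), - 1,sqrt( 6)/6,E,sqrt ( 15) , 4,6, 7*sqrt( 11)]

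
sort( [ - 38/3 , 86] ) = [ - 38/3, 86 ]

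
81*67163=5440203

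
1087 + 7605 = 8692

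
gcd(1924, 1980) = 4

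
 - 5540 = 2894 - 8434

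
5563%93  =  76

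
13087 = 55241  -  42154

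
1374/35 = 39 + 9/35  =  39.26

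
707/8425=707/8425 = 0.08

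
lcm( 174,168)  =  4872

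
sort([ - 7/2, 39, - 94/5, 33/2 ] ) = [  -  94/5 , - 7/2, 33/2,39 ]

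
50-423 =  - 373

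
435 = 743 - 308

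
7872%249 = 153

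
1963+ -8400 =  - 6437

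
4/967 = 4/967 = 0.00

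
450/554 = 225/277 = 0.81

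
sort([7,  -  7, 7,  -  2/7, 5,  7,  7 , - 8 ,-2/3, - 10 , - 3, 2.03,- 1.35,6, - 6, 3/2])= [ - 10, - 8 ,-7 ,  -  6,-3, - 1.35,  -  2/3, - 2/7,3/2,2.03 , 5,6, 7,  7,7 , 7 ]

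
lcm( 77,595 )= 6545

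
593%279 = 35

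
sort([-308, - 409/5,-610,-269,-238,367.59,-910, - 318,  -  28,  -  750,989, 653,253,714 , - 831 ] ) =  [ - 910, - 831,-750, -610,-318, - 308, - 269 ,-238,-409/5,-28,253,367.59,  653, 714,989 ]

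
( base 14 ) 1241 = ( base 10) 3193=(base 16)c79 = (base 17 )b0e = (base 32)33p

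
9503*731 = 6946693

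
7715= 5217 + 2498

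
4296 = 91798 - 87502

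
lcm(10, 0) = 0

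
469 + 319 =788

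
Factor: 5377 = 19^1*283^1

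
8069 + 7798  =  15867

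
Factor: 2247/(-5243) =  - 3^1*7^( - 1) = -3/7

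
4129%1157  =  658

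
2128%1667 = 461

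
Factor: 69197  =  69197^1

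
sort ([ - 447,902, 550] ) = [ - 447, 550, 902] 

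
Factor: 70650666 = 2^1 * 3^2*3925037^1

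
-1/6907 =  - 1/6907  =  - 0.00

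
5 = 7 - 2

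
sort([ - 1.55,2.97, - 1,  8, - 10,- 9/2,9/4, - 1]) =[ - 10, - 9/2, - 1.55  , - 1, - 1, 9/4 , 2.97, 8]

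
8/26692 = 2/6673 = 0.00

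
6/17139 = 2/5713 = 0.00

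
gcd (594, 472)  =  2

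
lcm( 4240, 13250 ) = 106000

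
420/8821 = 420/8821 = 0.05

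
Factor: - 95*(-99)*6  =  2^1 * 3^3*5^1*11^1*19^1 = 56430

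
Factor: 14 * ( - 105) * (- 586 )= 2^2 * 3^1 * 5^1*7^2*293^1 = 861420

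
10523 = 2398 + 8125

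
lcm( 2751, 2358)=16506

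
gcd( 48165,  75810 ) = 285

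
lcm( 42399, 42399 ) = 42399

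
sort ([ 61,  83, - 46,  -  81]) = [-81, - 46, 61,83] 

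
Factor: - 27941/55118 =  - 2^( - 1) * 7^(-1)*31^( - 1 ) * 127^(  -  1)*27941^1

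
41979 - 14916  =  27063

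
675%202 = 69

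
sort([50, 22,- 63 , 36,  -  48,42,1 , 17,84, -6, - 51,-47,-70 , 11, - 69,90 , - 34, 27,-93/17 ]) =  [ - 70,-69,  -  63 , -51, -48 ,- 47, - 34,- 6, - 93/17 , 1 , 11,17,22, 27 , 36,42, 50 , 84,  90]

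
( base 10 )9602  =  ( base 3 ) 111011122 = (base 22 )jia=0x2582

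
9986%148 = 70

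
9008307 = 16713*539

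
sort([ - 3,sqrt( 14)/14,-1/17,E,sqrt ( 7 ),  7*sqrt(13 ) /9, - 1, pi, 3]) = [ - 3, - 1, - 1/17,sqrt( 14)/14,sqrt( 7 ),  E, 7*sqrt(13)/9, 3,pi]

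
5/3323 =5/3323  =  0.00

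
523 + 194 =717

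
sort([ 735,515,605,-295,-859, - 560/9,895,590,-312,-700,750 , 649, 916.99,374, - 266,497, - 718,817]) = [ - 859,-718,  -  700,  -  312, - 295,-266, - 560/9, 374,497,515,590, 605, 649, 735,750,817,  895,916.99]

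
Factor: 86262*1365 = 2^1 * 3^2*5^1 * 7^1*11^1 *13^1*1307^1 = 117747630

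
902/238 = 451/119=3.79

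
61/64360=61/64360 = 0.00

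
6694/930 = 7 + 92/465 = 7.20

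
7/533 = 7/533 = 0.01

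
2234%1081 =72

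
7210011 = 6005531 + 1204480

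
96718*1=96718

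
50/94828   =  25/47414 = 0.00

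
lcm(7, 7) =7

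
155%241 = 155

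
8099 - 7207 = 892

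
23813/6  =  23813/6 = 3968.83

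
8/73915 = 8/73915 = 0.00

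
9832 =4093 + 5739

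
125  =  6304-6179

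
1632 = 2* 816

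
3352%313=222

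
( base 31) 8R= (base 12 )1AB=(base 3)101012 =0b100010011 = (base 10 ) 275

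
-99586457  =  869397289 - 968983746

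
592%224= 144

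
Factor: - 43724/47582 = -2^1*17^1*37^(  -  1) = - 34/37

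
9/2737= 9/2737 = 0.00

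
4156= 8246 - 4090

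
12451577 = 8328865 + 4122712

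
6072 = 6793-721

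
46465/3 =46465/3= 15488.33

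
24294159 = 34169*711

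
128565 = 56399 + 72166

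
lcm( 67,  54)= 3618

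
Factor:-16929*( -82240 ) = 2^6*3^4*5^1 *11^1*19^1*257^1 = 1392240960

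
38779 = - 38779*( - 1)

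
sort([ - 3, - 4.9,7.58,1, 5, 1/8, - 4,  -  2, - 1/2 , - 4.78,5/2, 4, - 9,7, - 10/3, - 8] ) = [ - 9,- 8, -4.9, - 4.78, - 4,-10/3, - 3 , - 2, - 1/2,1/8 , 1, 5/2,4 , 5,7, 7.58]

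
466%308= 158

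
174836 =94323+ 80513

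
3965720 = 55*72104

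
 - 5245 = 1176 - 6421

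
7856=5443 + 2413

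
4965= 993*5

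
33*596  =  19668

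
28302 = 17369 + 10933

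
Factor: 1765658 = 2^1*439^1 *2011^1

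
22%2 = 0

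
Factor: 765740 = 2^2*5^1 * 38287^1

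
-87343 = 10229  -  97572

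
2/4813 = 2/4813 = 0.00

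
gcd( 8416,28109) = 1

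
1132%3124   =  1132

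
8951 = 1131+7820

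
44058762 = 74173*594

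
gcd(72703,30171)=1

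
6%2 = 0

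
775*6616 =5127400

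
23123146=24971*926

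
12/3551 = 12/3551 = 0.00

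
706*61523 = 43435238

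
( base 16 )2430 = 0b10010000110000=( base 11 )6A62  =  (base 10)9264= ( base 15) 2B29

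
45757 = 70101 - 24344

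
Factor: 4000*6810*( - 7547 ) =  - 2^6*3^1*5^4*227^1* 7547^1 = - 205580280000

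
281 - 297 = -16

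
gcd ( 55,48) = 1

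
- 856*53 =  - 45368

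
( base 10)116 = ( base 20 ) 5G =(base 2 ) 1110100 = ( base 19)62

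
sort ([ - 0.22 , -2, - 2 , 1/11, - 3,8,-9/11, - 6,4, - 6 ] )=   [-6, - 6, - 3, - 2, - 2,  -  9/11, - 0.22, 1/11, 4,8 ] 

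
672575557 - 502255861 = 170319696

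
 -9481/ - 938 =10+101/938 = 10.11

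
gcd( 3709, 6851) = 1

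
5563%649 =371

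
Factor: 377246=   2^1*23^1*59^1*139^1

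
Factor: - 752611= - 47^1*67^1*239^1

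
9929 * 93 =923397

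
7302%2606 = 2090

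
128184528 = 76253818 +51930710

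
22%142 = 22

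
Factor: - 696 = -2^3*3^1*29^1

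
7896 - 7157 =739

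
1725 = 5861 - 4136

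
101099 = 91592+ 9507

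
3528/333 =10+ 22/37 = 10.59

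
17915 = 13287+4628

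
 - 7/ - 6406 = 7/6406 = 0.00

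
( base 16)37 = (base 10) 55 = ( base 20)2F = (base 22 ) 2b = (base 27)21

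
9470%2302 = 262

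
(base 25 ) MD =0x233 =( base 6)2335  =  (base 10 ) 563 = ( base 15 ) 278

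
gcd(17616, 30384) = 48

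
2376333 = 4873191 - 2496858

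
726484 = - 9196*( - 79)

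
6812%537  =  368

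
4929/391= 12  +  237/391 = 12.61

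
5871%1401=267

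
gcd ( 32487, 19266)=39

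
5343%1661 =360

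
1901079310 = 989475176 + 911604134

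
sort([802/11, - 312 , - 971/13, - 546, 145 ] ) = [- 546, - 312, - 971/13,  802/11, 145]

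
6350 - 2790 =3560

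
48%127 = 48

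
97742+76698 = 174440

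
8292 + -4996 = 3296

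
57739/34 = 57739/34 =1698.21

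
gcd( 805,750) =5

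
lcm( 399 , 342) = 2394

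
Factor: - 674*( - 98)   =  66052=2^2*7^2*337^1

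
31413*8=251304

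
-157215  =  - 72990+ - 84225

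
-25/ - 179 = 25/179 = 0.14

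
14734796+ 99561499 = 114296295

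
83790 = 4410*19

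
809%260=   29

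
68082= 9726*7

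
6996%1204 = 976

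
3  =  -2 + 5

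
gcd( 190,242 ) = 2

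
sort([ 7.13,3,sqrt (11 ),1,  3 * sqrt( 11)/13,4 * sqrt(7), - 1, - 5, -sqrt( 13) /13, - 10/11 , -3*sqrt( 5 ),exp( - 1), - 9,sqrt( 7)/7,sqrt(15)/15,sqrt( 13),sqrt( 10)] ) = [ -9,-3 * sqrt(5),-5, - 1, - 10/11, - sqrt( 13 )/13,  sqrt( 15)/15,exp( - 1), sqrt( 7) /7, 3 *sqrt(  11) /13 , 1,3,sqrt( 10 ),sqrt( 11),sqrt( 13),7.13,4*sqrt( 7) ] 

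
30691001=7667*4003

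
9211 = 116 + 9095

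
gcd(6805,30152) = 1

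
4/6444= 1/1611 = 0.00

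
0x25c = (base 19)1CF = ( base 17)219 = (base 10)604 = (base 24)114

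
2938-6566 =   -  3628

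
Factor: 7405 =5^1*1481^1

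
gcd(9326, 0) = 9326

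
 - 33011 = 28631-61642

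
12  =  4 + 8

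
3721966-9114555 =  - 5392589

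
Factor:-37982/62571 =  - 2^1*3^(  -  1 )*7^1*2713^1*20857^( - 1)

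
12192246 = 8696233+3496013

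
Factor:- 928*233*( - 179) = 2^5*29^1*179^1*233^1   =  38704096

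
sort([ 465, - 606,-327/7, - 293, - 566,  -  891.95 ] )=[ - 891.95,  -  606,-566, - 293, - 327/7,465 ]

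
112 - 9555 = - 9443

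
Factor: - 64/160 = - 2/5 = - 2^1*5^( - 1 ) 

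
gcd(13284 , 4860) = 324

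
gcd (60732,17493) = 21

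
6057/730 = 6057/730= 8.30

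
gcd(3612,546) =42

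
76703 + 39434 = 116137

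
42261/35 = 42261/35 = 1207.46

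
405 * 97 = 39285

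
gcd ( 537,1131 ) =3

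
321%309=12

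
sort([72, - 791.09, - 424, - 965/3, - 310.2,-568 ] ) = [ - 791.09, - 568, - 424,-965/3, - 310.2,72 ]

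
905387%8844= 3299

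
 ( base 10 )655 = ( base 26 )p5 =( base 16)28F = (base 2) 1010001111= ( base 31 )l4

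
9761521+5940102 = 15701623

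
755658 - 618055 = 137603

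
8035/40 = 200+7/8 = 200.88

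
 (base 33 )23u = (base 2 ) 100100000011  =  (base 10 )2307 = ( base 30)2GR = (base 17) 7GC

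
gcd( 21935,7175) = 205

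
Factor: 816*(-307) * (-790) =197904480= 2^5 *3^1 * 5^1*17^1 * 79^1*  307^1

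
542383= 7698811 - 7156428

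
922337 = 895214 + 27123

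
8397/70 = 119+67/70= 119.96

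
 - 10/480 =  - 1 + 47/48=- 0.02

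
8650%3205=2240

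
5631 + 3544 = 9175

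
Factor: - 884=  - 2^2*13^1*17^1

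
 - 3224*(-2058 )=6634992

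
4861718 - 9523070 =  - 4661352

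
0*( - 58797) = 0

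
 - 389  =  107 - 496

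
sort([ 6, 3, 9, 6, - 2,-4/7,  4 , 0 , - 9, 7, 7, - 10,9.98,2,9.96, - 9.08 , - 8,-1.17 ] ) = [ - 10, - 9.08, - 9, - 8, - 2,- 1.17, - 4/7, 0,2,  3, 4, 6, 6, 7,7, 9 , 9.96, 9.98]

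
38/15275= 38/15275 = 0.00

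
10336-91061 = -80725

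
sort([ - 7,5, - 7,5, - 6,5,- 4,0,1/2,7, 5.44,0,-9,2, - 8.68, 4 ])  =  [ - 9 , - 8.68, - 7, - 7,- 6, - 4, 0,0 , 1/2, 2, 4,5,5, 5,5.44, 7] 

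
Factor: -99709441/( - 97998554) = 2^ ( - 1)*13^1 * 61^1*4463^(- 1)*10979^ ( - 1) * 125737^1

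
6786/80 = 84 + 33/40 = 84.83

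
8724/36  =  242 + 1/3 =242.33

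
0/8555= 0 = 0.00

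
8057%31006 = 8057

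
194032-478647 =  - 284615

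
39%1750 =39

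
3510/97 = 3510/97  =  36.19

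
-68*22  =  -1496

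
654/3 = 218 = 218.00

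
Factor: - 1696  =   - 2^5*53^1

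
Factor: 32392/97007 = 2^3 *4049^1  *97007^( - 1)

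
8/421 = 8/421 = 0.02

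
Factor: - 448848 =-2^4*3^3*1039^1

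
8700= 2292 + 6408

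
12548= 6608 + 5940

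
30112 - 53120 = -23008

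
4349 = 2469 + 1880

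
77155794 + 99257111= 176412905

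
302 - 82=220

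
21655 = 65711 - 44056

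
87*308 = 26796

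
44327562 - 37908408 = 6419154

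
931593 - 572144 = 359449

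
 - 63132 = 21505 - 84637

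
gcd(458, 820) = 2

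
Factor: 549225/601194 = 183075/200398 = 2^( - 1 )*3^1*5^2 * 11^(-1 )*2441^1*9109^( - 1) 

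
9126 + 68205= 77331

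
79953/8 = 9994 + 1/8=9994.12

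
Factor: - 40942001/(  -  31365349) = 17^1*23^1*619^(- 1)*50671^( - 1)* 104711^1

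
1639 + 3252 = 4891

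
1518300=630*2410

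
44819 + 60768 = 105587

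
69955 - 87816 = -17861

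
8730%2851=177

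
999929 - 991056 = 8873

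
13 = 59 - 46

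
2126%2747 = 2126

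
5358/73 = 73+29/73 = 73.40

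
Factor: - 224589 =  - 3^1*43^1*1741^1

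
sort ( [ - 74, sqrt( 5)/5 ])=[-74, sqrt(5)/5]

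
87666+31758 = 119424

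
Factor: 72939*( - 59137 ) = - 4313393643 = - 3^1*13^1*41^1*593^1*4549^1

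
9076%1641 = 871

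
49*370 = 18130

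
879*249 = 218871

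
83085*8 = 664680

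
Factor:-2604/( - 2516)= 3^1 * 7^1 * 17^( -1) * 31^1*37^( - 1) = 651/629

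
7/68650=7/68650 = 0.00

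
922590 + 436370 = 1358960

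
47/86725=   47/86725 = 0.00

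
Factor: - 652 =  - 2^2*163^1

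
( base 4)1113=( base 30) 2R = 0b1010111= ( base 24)3f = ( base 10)87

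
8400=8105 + 295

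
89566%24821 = 15103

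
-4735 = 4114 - 8849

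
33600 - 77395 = -43795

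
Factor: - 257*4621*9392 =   -  11153911024 = -  2^4*257^1*587^1*4621^1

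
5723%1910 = 1903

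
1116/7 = 1116/7 =159.43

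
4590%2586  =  2004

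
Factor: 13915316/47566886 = 2^1  *17^1*43^1*131^(  -  1 ) * 4759^1* 181553^( - 1) =6957658/23783443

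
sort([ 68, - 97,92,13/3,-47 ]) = [-97, - 47, 13/3, 68,92]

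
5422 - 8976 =- 3554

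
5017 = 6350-1333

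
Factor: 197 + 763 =960 = 2^6*3^1*5^1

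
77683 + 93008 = 170691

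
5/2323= 5/2323 = 0.00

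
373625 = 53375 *7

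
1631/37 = 1631/37 = 44.08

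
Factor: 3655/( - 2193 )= - 5/3 = - 3^( -1)*5^1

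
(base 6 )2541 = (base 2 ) 1001111101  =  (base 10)637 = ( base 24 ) 12D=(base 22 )16L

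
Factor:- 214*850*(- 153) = 27830700 = 2^2* 3^2*5^2 * 17^2*107^1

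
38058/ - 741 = - 12686/247 = - 51.36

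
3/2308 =3/2308  =  0.00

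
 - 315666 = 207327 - 522993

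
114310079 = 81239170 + 33070909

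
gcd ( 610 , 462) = 2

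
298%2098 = 298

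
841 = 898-57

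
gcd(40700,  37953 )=1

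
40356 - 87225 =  - 46869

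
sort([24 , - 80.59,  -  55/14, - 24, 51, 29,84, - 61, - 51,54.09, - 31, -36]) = [ - 80.59, - 61, - 51 , - 36, - 31, - 24,-55/14, 24, 29, 51, 54.09,84]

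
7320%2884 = 1552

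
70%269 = 70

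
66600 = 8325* 8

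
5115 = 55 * 93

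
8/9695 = 8/9695 =0.00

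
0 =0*153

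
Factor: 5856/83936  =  3/43 = 3^1 * 43^( - 1)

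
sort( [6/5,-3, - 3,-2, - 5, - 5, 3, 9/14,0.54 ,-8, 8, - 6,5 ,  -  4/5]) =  [ - 8, - 6,-5,  -  5, - 3, - 3,-2 ,-4/5, 0.54,9/14,  6/5 , 3,5 , 8]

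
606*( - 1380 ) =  - 836280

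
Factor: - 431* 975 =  - 3^1 * 5^2*13^1*431^1  =  -  420225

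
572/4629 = 572/4629 = 0.12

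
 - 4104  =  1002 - 5106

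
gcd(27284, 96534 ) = 2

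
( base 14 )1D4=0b101111110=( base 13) 235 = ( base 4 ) 11332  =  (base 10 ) 382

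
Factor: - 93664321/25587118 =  - 2^( - 1 )*12793559^( - 1) * 93664321^1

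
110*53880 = 5926800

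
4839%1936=967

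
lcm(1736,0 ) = 0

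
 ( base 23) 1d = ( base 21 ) 1f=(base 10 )36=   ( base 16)24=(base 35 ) 11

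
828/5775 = 276/1925 = 0.14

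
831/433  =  1+398/433  =  1.92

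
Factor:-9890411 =  -  97^1 * 101963^1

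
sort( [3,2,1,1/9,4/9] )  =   [ 1/9,4/9, 1, 2, 3]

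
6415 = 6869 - 454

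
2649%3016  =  2649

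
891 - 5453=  - 4562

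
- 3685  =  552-4237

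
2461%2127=334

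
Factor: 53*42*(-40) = -89040  =  -2^4*3^1*5^1*7^1*53^1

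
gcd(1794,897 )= 897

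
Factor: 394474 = 2^1*59^1*3343^1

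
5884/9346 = 2942/4673 = 0.63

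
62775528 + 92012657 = 154788185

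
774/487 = 774/487 = 1.59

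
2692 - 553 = 2139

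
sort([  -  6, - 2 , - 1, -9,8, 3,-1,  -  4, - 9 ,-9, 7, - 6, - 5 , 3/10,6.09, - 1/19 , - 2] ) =[  -  9,-9,- 9 , - 6, - 6, - 5, -4,-2, - 2, - 1,-1, - 1/19, 3/10,3,6.09,7, 8 ] 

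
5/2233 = 5/2233 = 0.00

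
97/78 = 1 + 19/78 =1.24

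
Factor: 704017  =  704017^1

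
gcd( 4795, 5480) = 685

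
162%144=18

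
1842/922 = 921/461 = 2.00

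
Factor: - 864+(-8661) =  -  9525 =- 3^1*5^2*127^1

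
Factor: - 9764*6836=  -66746704= -2^4*1709^1*2441^1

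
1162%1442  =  1162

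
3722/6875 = 3722/6875 = 0.54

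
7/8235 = 7/8235=0.00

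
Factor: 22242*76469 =1700823498 = 2^1*3^1*11^1*47^1*337^1*1627^1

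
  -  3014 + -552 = -3566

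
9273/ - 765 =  - 3091/255 = - 12.12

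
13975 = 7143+6832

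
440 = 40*11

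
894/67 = 894/67=13.34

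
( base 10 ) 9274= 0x243A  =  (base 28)BN6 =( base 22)J3C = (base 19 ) 16d2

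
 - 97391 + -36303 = -133694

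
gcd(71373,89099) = 1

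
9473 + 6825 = 16298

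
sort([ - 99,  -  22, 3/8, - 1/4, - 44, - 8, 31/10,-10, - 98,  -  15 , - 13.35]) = [ - 99,- 98, - 44,  -  22,-15,-13.35, - 10,-8 ,- 1/4, 3/8, 31/10 ] 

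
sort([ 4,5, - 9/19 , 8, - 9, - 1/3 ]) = [ - 9,-9/19,- 1/3,  4, 5, 8]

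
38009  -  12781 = 25228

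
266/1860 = 133/930= 0.14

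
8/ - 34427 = -1 + 34419/34427 = -  0.00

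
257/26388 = 257/26388 = 0.01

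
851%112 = 67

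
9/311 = 9/311 = 0.03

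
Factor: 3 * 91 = 273 = 3^1*7^1*13^1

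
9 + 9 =18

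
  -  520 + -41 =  - 561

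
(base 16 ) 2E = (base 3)1201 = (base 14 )34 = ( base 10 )46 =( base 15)31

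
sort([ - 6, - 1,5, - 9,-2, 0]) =[ - 9, - 6, - 2, - 1 , 0, 5] 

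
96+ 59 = 155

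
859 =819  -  -40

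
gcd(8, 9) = 1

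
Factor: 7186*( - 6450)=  - 46349700 = - 2^2*3^1*5^2*43^1*3593^1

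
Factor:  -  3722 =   -  2^1* 1861^1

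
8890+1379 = 10269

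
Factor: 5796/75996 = 7^1*23^1 * 2111^(-1) = 161/2111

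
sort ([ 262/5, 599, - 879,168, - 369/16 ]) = [ - 879 , - 369/16, 262/5,168,  599]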